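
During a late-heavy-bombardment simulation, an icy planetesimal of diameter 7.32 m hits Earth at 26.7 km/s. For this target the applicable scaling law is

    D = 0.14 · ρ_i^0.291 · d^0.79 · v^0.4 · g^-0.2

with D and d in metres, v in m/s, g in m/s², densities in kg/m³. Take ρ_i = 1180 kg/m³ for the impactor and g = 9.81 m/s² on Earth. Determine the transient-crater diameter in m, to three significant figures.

In SI units: v = 26700 m/s.
ρ_i^0.291 = 1180^0.291 = 7.833
d^0.79 = 7.32^0.79 = 4.819
v^0.4 = 26700^0.4 = 58.97
g^-0.2 = 9.81^-0.2 = 0.6334
D = 0.14 × 7.833 × 4.819 × 58.97 × 0.6334 = 197.4 m

D ≈ 197 m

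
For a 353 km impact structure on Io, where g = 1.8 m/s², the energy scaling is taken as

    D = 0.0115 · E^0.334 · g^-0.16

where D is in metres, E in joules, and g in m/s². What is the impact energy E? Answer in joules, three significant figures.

Rearranging: E = [D / (0.0115 · g^-0.16)]^(1/0.334).
D = 353000 m.
g^-0.16 = 1.8^-0.16 = 0.9102
D / (0.0115 × 0.9102) = 353000 / (0.01047) = 3.372 × 10^7
E = (3.372 × 10^7)^2.994 = 3.455 × 10^22 J

E ≈ 3.46 × 10^22 J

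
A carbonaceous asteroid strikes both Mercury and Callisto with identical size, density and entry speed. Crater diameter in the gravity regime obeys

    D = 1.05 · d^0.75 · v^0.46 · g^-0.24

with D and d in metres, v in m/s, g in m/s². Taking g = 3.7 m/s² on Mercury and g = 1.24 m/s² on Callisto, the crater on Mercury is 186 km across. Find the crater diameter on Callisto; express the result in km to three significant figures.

D ≈ 242 km

All impactor-dependent factors cancel in the ratio, leaving D_Callisto/D_Mercury = (g_Callisto/g_Mercury)^-0.24.
(1.24/3.7)^-0.24 = 0.3351^-0.24 = 1.300
D_Callisto = 1.300 × 186 km = 242 km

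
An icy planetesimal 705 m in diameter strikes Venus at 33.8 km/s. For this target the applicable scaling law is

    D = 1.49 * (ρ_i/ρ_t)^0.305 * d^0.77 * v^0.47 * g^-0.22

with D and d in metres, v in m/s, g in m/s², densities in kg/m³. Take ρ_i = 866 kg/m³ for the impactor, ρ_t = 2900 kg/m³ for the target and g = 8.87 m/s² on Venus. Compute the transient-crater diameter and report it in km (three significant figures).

D ≈ 13.4 km

In SI units: v = 33800 m/s.
(ρ_i/ρ_t)^0.305 = (866/2900)^0.305 = 0.6917
d^0.77 = 705^0.77 = 156.0
v^0.47 = 33800^0.47 = 134.5
g^-0.22 = 8.87^-0.22 = 0.6187
D = 1.49 × 0.6917 × 156.0 × 134.5 × 0.6187 = 13379 m
   = 13.38 km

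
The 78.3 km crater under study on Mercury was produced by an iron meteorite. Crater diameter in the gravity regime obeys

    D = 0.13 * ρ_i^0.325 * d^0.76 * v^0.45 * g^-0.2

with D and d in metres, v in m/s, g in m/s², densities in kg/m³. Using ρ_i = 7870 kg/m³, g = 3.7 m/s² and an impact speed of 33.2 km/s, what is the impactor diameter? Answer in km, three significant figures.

Rearranging for d: d = [D / (0.13 · 7870^0.325 · 33200^0.45 · 3.7^-0.2)]^(1/0.76).
D = 78300 m.
7870^0.325 = 18.46
33200^0.45 = 108.3
3.7^-0.2 = 0.7698
Denominator = 0.13 × 18.46 × 108.3 × 0.7698 = 200.1
D / 200.1 = 78300 / 200.1 = 391.3
d = 391.3^(1/0.76) = 391.3^1.3158 = 2578 m

d ≈ 2.58 km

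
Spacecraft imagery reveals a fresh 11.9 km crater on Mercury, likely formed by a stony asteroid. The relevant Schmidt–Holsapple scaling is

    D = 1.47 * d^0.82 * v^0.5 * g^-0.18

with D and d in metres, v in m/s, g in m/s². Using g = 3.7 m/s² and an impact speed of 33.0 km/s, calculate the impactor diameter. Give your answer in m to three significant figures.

Rearranging for d: d = [D / (1.47 · 33000^0.5 · 3.7^-0.18)]^(1/0.82).
D = 11900 m.
33000^0.5 = 181.7
3.7^-0.18 = 0.7902
Denominator = 1.47 × 181.7 × 0.7902 = 211.1
D / 211.1 = 11900 / 211.1 = 56.37
d = 56.37^(1/0.82) = 56.37^1.2195 = 136.6 m

d ≈ 137 m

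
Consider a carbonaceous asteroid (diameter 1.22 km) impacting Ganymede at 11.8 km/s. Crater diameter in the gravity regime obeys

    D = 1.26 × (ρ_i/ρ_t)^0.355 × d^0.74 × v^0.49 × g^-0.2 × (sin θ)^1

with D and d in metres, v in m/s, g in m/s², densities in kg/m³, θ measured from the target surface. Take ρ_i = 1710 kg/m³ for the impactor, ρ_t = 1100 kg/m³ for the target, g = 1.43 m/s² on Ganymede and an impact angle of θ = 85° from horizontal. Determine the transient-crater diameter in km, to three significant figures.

In SI units: d = 1220 m, v = 11800 m/s.
(ρ_i/ρ_t)^0.355 = (1710/1100)^0.355 = 1.170
d^0.74 = 1220^0.74 = 192.3
v^0.49 = 11800^0.49 = 98.91
g^-0.2 = 1.43^-0.2 = 0.9310
(sin 85°)^1 = 0.9962^1 = 0.9962
D = 1.26 × 1.170 × 192.3 × 98.91 × 0.9310 × 0.9962 = 26006 m
   = 26.01 km

D ≈ 26.0 km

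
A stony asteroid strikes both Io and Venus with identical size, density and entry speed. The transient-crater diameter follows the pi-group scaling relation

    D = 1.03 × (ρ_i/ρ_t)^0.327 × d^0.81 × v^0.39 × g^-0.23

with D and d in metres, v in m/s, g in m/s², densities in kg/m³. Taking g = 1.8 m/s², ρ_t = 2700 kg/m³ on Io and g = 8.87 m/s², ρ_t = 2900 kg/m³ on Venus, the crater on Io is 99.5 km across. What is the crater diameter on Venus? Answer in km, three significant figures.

D ≈ 67.4 km

The impactor-only factors (d, v, ρ_i) cancel in the ratio, leaving D_Venus/D_Io = (g_Venus/g_Io)^-0.23 · (ρ_t,Io/ρ_t,Venus)^0.327.
(8.87/1.8)^-0.23 = 4.928^-0.23 = 0.6929
(2700/2900)^0.327 = 0.9310^0.327 = 0.9769
Ratio = 0.6929 × 0.9769 = 0.6769
D_Venus = 0.6769 × 99.5 km = 67.4 km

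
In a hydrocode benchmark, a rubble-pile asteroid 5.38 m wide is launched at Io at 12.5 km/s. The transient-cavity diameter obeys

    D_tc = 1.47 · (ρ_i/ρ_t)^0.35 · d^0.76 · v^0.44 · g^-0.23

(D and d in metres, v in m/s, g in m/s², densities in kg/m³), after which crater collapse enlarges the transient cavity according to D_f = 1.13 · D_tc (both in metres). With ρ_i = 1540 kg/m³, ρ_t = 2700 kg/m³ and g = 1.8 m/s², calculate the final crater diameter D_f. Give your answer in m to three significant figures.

v = 12500 m/s.
(ρ_i/ρ_t)^0.35 = (1540/2700)^0.35 = 0.8216
d^0.76 = 5.38^0.76 = 3.592
v^0.44 = 12500^0.44 = 63.48
g^-0.23 = 1.8^-0.23 = 0.8735
D_tc = 1.47 × 0.8216 × 3.592 × 63.48 × 0.8735 = 240.6 m
D_f = 1.13 × 240.6 = 271.9 m

D_f ≈ 272 m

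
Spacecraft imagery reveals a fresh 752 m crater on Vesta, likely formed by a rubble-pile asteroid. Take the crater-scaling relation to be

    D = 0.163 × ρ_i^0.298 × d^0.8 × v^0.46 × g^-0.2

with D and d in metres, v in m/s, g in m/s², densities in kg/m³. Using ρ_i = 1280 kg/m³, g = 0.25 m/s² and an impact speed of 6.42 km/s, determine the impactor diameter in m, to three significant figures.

Rearranging for d: d = [D / (0.163 · 1280^0.298 · 6420^0.46 · 0.25^-0.2)]^(1/0.8).
1280^0.298 = 8.432
6420^0.46 = 56.42
0.25^-0.2 = 1.320
Denominator = 0.163 × 8.432 × 56.42 × 1.320 = 102.4
D / 102.4 = 752 / 102.4 = 7.344
d = 7.344^(1/0.8) = 7.344^1.25 = 12.09 m

d ≈ 12.1 m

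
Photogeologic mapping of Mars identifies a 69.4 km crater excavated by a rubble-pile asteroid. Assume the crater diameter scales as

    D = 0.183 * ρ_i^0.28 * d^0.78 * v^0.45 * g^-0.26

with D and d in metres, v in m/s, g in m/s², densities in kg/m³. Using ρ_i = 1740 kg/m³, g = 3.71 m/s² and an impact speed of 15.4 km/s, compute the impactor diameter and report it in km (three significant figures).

Rearranging for d: d = [D / (0.183 · 1740^0.28 · 15400^0.45 · 3.71^-0.26)]^(1/0.78).
D = 69400 m.
1740^0.28 = 8.079
15400^0.45 = 76.63
3.71^-0.26 = 0.7112
Denominator = 0.183 × 8.079 × 76.63 × 0.7112 = 80.57
D / 80.57 = 69400 / 80.57 = 861.4
d = 861.4^(1/0.78) = 861.4^1.2821 = 5797 m

d ≈ 5.80 km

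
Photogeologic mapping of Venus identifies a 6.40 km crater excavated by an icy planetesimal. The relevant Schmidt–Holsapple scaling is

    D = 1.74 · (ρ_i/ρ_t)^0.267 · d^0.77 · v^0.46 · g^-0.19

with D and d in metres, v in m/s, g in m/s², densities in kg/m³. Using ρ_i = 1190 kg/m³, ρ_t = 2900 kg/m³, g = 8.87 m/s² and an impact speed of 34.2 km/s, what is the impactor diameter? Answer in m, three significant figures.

Rearranging for d: d = [D / (1.74 · (1190/2900)^0.267 · 34200^0.46 · 8.87^-0.19)]^(1/0.77).
D = 6400 m.
(1190/2900)^0.267 = 0.7883
34200^0.46 = 121.8
8.87^-0.19 = 0.6605
Denominator = 1.74 × 0.7883 × 121.8 × 0.6605 = 110.3
D / 110.3 = 6400 / 110.3 = 58.02
d = 58.02^(1/0.77) = 58.02^1.2987 = 195.1 m

d ≈ 195 m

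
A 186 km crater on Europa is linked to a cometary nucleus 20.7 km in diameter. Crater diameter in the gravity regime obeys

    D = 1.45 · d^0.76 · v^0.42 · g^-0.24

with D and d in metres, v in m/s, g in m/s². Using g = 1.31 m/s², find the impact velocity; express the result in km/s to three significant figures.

Rearranging for v: v = [D / (1.45 · 20700^0.76 · 1.31^-0.24)]^(1/0.42).
D = 186000 m.
20700^0.76 = 1906
1.31^-0.24 = 0.9372
Denominator = 1.45 × 1906 × 0.9372 = 2590
D / 2590 = 186000 / 2590 = 71.81
v = 71.81^(1/0.42) = 71.81^2.381 = 26277 m/s

v ≈ 26.3 km/s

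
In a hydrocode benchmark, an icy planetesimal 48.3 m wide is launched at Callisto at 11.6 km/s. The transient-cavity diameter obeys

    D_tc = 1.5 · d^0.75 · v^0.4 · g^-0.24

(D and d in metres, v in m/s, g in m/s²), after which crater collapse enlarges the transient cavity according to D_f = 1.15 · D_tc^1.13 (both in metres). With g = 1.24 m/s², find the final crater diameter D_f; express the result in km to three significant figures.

v = 11600 m/s.
d^0.75 = 48.3^0.75 = 18.32
v^0.4 = 11600^0.4 = 42.25
g^-0.24 = 1.24^-0.24 = 0.9497
D_tc = 1.5 × 18.32 × 42.25 × 0.9497 = 1103 m
D_f = 1.15 × (1103)^1.13 = 3154 m
     = 3.154 km

D_f ≈ 3.15 km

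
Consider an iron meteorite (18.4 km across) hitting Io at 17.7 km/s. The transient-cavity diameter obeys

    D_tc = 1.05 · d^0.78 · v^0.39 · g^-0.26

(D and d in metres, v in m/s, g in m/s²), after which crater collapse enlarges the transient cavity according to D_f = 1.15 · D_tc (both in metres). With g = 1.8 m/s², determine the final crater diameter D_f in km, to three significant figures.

In SI: d = 18400 m, v = 17700 m/s.
d^0.78 = 18400^0.78 = 2121
v^0.39 = 17700^0.39 = 45.36
g^-0.26 = 1.8^-0.26 = 0.8583
D_tc = 1.05 × 2121 × 45.36 × 0.8583 = 86700 m
D_f = 1.15 × 86700 = 99705 m
     = 99.70 km

D_f ≈ 99.7 km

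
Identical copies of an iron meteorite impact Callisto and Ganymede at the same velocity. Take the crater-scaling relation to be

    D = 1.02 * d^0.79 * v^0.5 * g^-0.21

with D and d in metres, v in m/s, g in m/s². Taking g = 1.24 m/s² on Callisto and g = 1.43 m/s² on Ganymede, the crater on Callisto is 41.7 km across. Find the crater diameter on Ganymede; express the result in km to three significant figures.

All impactor-dependent factors cancel in the ratio, leaving D_Ganymede/D_Callisto = (g_Ganymede/g_Callisto)^-0.21.
(1.43/1.24)^-0.21 = 1.153^-0.21 = 0.9705
D_Ganymede = 0.9705 × 41.7 km = 40.5 km

D ≈ 40.5 km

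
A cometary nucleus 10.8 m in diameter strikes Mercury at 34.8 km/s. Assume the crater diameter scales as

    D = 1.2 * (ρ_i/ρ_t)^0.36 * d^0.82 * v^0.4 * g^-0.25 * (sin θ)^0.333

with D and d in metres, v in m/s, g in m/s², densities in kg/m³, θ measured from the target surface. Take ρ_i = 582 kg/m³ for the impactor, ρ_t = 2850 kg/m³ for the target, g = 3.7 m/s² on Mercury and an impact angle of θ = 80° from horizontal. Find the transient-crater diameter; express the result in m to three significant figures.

In SI units: v = 34800 m/s.
(ρ_i/ρ_t)^0.36 = (582/2850)^0.36 = 0.5645
d^0.82 = 10.8^0.82 = 7.037
v^0.4 = 34800^0.4 = 65.56
g^-0.25 = 3.7^-0.25 = 0.7210
(sin 80°)^0.333 = 0.9848^0.333 = 0.9949
D = 1.2 × 0.5645 × 7.037 × 65.56 × 0.7210 × 0.9949 = 224.2 m

D ≈ 224 m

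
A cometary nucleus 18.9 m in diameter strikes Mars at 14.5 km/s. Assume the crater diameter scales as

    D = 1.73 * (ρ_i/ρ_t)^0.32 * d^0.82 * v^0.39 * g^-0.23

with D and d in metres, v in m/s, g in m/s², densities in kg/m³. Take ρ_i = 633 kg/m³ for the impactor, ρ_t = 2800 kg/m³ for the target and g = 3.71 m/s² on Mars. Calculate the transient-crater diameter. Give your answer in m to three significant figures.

In SI units: v = 14500 m/s.
(ρ_i/ρ_t)^0.32 = (633/2800)^0.32 = 0.6214
d^0.82 = 18.9^0.82 = 11.14
v^0.39 = 14500^0.39 = 41.97
g^-0.23 = 3.71^-0.23 = 0.7397
D = 1.73 × 0.6214 × 11.14 × 41.97 × 0.7397 = 371.8 m

D ≈ 372 m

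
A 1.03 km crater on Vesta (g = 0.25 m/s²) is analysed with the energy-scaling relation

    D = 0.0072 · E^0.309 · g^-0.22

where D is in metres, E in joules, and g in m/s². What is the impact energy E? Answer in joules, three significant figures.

E ≈ 1.80 × 10^16 J

Rearranging: E = [D / (0.0072 · g^-0.22)]^(1/0.309).
D = 1030 m.
g^-0.22 = 0.25^-0.22 = 1.357
D / (0.0072 × 1.357) = 1030 / (9.770 × 10^-3) = 1.054 × 10^5
E = (1.054 × 10^5)^3.2362 = 1.799 × 10^16 J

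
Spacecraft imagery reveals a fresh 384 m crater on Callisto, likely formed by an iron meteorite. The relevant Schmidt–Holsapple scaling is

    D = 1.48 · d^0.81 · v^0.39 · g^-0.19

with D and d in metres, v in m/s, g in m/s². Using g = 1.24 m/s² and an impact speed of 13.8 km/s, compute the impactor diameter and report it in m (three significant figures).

Rearranging for d: d = [D / (1.48 · 13800^0.39 · 1.24^-0.19)]^(1/0.81).
13800^0.39 = 41.17
1.24^-0.19 = 0.9600
Denominator = 1.48 × 41.17 × 0.9600 = 58.49
D / 58.49 = 384 / 58.49 = 6.565
d = 6.565^(1/0.81) = 6.565^1.2346 = 10.21 m

d ≈ 10.2 m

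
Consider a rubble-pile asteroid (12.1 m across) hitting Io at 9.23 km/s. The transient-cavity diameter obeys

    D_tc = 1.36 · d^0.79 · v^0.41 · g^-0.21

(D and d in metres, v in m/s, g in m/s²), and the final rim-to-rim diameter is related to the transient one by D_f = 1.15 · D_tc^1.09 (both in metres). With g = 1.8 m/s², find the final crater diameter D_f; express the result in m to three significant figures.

D_f ≈ 712 m

v = 9230 m/s.
d^0.79 = 12.1^0.79 = 7.168
v^0.41 = 9230^0.41 = 42.24
g^-0.21 = 1.8^-0.21 = 0.8839
D_tc = 1.36 × 7.168 × 42.24 × 0.8839 = 364.0 m
D_f = 1.15 × (364.0)^1.09 = 711.7 m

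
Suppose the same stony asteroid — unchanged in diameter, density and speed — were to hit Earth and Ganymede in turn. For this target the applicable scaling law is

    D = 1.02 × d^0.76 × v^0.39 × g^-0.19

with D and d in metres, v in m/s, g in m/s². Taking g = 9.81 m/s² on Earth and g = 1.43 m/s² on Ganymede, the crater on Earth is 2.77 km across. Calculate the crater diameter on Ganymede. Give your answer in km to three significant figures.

All impactor-dependent factors cancel in the ratio, leaving D_Ganymede/D_Earth = (g_Ganymede/g_Earth)^-0.19.
(1.43/9.81)^-0.19 = 0.1458^-0.19 = 1.442
D_Ganymede = 1.442 × 2.77 km = 3.99 km

D ≈ 3.99 km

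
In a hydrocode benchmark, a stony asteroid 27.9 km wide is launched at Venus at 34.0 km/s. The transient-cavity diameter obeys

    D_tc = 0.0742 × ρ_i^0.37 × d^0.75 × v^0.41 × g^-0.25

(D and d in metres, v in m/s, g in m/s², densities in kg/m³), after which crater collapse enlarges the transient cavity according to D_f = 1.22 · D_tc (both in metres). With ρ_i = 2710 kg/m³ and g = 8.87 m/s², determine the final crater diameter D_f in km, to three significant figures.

D_f ≈ 152 km

In SI: d = 27900 m, v = 34000 m/s.
ρ_i^0.37 = 2710^0.37 = 18.63
d^0.75 = 27900^0.75 = 2159
v^0.41 = 34000^0.41 = 72.10
g^-0.25 = 8.87^-0.25 = 0.5795
D_tc = 0.0742 × 18.63 × 2159 × 72.10 × 0.5795 = 1.247 × 10^5 m
D_f = 1.22 × 1.247 × 10^5 = 1.521 × 10^5 m
     = 152.1 km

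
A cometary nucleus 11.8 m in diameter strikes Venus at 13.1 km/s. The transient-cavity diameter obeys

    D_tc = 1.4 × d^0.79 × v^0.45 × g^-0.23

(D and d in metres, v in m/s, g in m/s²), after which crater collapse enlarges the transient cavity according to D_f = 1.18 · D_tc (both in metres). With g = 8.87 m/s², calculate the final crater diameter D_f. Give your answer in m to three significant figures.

v = 13100 m/s.
d^0.79 = 11.8^0.79 = 7.027
v^0.45 = 13100^0.45 = 71.25
g^-0.23 = 8.87^-0.23 = 0.6053
D_tc = 1.4 × 7.027 × 71.25 × 0.6053 = 424.3 m
D_f = 1.18 × 424.3 = 500.7 m

D_f ≈ 501 m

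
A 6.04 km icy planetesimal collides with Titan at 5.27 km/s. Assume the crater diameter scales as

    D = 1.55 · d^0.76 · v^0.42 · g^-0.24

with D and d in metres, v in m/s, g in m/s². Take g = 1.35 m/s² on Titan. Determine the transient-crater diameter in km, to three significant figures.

D ≈ 39.4 km

In SI units: d = 6040 m, v = 5270 m/s.
d^0.76 = 6040^0.76 = 747.5
v^0.42 = 5270^0.42 = 36.57
g^-0.24 = 1.35^-0.24 = 0.9305
D = 1.55 × 747.5 × 36.57 × 0.9305 = 39426 m
   = 39.43 km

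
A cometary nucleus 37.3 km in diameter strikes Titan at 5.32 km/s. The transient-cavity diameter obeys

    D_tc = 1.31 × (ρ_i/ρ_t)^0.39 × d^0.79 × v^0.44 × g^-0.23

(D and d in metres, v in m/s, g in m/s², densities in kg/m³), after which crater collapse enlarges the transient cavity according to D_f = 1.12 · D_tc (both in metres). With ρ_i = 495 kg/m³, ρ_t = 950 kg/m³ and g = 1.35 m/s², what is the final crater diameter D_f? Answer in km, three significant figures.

D_f ≈ 189 km

In SI: d = 37300 m, v = 5320 m/s.
(ρ_i/ρ_t)^0.39 = (495/950)^0.39 = 0.7755
d^0.79 = 37300^0.79 = 4089
v^0.44 = 5320^0.44 = 43.59
g^-0.23 = 1.35^-0.23 = 0.9333
D_tc = 1.31 × 0.7755 × 4089 × 43.59 × 0.9333 = 1.690 × 10^5 m
D_f = 1.12 × 1.690 × 10^5 = 1.893 × 10^5 m
     = 189.3 km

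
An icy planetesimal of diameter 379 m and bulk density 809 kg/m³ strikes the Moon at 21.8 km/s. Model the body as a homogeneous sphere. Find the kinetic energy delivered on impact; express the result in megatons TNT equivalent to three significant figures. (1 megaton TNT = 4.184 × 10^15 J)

v = 21800 m/s.
Mass m = (π/6) ρ d³ = (π/6) × 809 × (379)³ = 2.306 × 10^10 kg
E = ½ m v² = 0.5 × 2.306 × 10^10 × (21800)² = 5.480 × 10^18 J
   = 5.480 × 10^18 / 4.184×10^15 = 1310 Mt

E ≈ 1310 Mt TNT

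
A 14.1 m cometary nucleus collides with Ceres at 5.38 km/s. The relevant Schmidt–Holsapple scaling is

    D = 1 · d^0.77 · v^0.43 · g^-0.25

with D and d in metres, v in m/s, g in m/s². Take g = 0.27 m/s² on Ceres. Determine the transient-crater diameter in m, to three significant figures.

D ≈ 428 m

In SI units: v = 5380 m/s.
d^0.77 = 14.1^0.77 = 7.672
v^0.43 = 5380^0.43 = 40.20
g^-0.25 = 0.27^-0.25 = 1.387
D = 1 × 7.672 × 40.20 × 1.387 = 427.8 m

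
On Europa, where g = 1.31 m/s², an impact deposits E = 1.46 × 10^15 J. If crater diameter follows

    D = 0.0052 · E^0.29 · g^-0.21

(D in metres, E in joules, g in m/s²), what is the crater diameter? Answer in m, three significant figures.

E^0.29 = (1.46 × 10^15)^0.29 = 2.498 × 10^4
g^-0.21 = 1.31^-0.21 = 0.9449
D = 0.0052 × 2.498 × 10^4 × 0.9449 = 122.7 m

D ≈ 123 m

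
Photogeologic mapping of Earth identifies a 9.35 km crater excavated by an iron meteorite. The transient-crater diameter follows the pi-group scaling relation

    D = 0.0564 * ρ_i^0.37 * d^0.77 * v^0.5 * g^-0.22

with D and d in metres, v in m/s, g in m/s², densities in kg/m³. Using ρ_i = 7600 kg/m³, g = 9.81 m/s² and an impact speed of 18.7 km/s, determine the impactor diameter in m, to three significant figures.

d ≈ 265 m

Rearranging for d: d = [D / (0.0564 · 7600^0.37 · 18700^0.5 · 9.81^-0.22)]^(1/0.77).
D = 9350 m.
7600^0.37 = 27.28
18700^0.5 = 136.7
9.81^-0.22 = 0.6051
Denominator = 0.0564 × 27.28 × 136.7 × 0.6051 = 127.3
D / 127.3 = 9350 / 127.3 = 73.45
d = 73.45^(1/0.77) = 73.45^1.2987 = 265.1 m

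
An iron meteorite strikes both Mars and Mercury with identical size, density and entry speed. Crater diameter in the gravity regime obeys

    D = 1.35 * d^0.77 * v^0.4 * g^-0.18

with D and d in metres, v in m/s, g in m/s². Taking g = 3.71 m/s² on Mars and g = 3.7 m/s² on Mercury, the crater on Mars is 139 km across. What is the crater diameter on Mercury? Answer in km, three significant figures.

All impactor-dependent factors cancel in the ratio, leaving D_Mercury/D_Mars = (g_Mercury/g_Mars)^-0.18.
(3.7/3.71)^-0.18 = 0.9973^-0.18 = 1.000
D_Mercury = 1.000 × 139 km = 139 km

D ≈ 139 km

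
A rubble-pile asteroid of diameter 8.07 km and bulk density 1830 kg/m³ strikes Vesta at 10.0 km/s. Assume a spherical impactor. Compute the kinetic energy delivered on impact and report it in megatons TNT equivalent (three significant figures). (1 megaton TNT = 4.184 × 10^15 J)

d = 8070 m; v = 10000 m/s.
Mass m = (π/6) ρ d³ = (π/6) × 1830 × (8070)³ = 5.036 × 10^14 kg
E = ½ m v² = 0.5 × 5.036 × 10^14 × (10000)² = 2.518 × 10^22 J
   = 2.518 × 10^22 / 4.184×10^15 = 6.018 × 10^6 Mt

E ≈ 6.02 × 10^6 Mt TNT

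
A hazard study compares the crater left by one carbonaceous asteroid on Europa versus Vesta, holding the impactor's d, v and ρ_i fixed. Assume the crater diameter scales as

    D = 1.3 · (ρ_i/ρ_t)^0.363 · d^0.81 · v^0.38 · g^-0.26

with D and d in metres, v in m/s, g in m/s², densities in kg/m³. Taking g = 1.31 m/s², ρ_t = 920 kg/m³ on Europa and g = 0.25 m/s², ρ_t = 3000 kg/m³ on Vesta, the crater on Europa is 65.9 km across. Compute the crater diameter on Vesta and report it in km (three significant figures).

The impactor-only factors (d, v, ρ_i) cancel in the ratio, leaving D_Vesta/D_Europa = (g_Vesta/g_Europa)^-0.26 · (ρ_t,Europa/ρ_t,Vesta)^0.363.
(0.25/1.31)^-0.26 = 0.1908^-0.26 = 1.538
(920/3000)^0.363 = 0.3067^0.363 = 0.6511
Ratio = 1.538 × 0.6511 = 1.001
D_Vesta = 1.001 × 65.9 km = 66.0 km

D ≈ 66.0 km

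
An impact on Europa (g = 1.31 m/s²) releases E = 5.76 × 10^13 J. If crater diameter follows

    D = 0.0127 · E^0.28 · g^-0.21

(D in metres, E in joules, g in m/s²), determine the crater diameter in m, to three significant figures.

D ≈ 85.5 m

E^0.28 = (5.76 × 10^13)^0.28 = 7.127 × 10^3
g^-0.21 = 1.31^-0.21 = 0.9449
D = 0.0127 × 7.127 × 10^3 × 0.9449 = 85.53 m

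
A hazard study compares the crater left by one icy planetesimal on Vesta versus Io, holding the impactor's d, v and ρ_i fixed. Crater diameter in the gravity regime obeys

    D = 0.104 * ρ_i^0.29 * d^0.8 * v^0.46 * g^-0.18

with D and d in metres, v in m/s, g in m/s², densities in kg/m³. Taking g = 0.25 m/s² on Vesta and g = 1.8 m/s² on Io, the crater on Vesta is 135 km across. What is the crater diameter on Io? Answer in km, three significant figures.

All impactor-dependent factors cancel in the ratio, leaving D_Io/D_Vesta = (g_Io/g_Vesta)^-0.18.
(1.8/0.25)^-0.18 = 7.200^-0.18 = 0.7009
D_Io = 0.7009 × 135 km = 94.6 km

D ≈ 94.6 km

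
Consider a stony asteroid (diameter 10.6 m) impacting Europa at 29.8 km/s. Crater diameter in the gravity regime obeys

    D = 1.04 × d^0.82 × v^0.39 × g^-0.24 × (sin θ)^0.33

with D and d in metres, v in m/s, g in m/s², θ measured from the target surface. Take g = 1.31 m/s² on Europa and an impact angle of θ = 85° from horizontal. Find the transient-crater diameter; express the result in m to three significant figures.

In SI units: v = 29800 m/s.
d^0.82 = 10.6^0.82 = 6.930
v^0.39 = 29800^0.39 = 55.58
g^-0.24 = 1.31^-0.24 = 0.9372
(sin 85°)^0.33 = 0.9962^0.33 = 0.9987
D = 1.04 × 6.930 × 55.58 × 0.9372 × 0.9987 = 374.9 m

D ≈ 375 m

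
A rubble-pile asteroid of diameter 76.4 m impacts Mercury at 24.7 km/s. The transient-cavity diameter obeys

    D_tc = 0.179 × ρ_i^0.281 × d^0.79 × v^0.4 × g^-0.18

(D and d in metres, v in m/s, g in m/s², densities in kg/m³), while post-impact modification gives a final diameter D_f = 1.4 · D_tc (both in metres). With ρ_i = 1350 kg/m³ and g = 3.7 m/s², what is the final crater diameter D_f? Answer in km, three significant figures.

D_f ≈ 2.64 km

v = 24700 m/s.
ρ_i^0.281 = 1350^0.281 = 7.579
d^0.79 = 76.4^0.79 = 30.74
v^0.4 = 24700^0.4 = 57.16
g^-0.18 = 3.7^-0.18 = 0.7902
D_tc = 0.179 × 7.579 × 30.74 × 57.16 × 0.7902 = 1884 m
D_f = 1.4 × 1884 = 2638 m
     = 2.638 km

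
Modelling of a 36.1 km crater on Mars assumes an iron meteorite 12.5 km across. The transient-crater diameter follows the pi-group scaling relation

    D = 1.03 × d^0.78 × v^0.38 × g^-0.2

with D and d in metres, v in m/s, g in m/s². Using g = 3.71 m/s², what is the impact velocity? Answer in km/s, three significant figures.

Rearranging for v: v = [D / (1.03 · 12500^0.78 · 3.71^-0.2)]^(1/0.38).
D = 36100 m.
12500^0.78 = 1569
3.71^-0.2 = 0.7694
Denominator = 1.03 × 1569 × 0.7694 = 1243
D / 1243 = 36100 / 1243 = 29.04
v = 29.04^(1/0.38) = 29.04^2.6316 = 7080 m/s

v ≈ 7.08 km/s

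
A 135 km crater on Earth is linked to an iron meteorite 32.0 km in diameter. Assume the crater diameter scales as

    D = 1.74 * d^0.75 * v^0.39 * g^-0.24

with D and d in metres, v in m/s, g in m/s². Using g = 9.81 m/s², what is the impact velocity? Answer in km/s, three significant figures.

v ≈ 30.5 km/s

Rearranging for v: v = [D / (1.74 · 32000^0.75 · 9.81^-0.24)]^(1/0.39).
D = 135000 m.
32000^0.75 = 2393
9.81^-0.24 = 0.5781
Denominator = 1.74 × 2393 × 0.5781 = 2407
D / 2407 = 135000 / 2407 = 56.09
v = 56.09^(1/0.39) = 56.09^2.5641 = 30501 m/s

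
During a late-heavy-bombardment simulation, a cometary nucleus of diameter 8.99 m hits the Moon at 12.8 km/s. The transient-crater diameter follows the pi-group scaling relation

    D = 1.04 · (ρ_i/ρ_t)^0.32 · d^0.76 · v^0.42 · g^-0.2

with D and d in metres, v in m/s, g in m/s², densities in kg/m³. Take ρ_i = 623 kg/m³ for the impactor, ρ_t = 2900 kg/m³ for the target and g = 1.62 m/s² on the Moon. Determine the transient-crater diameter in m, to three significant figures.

D ≈ 163 m

In SI units: v = 12800 m/s.
(ρ_i/ρ_t)^0.32 = (623/2900)^0.32 = 0.6113
d^0.76 = 8.99^0.76 = 5.307
v^0.42 = 12800^0.42 = 53.09
g^-0.2 = 1.62^-0.2 = 0.9080
D = 1.04 × 0.6113 × 5.307 × 53.09 × 0.9080 = 162.6 m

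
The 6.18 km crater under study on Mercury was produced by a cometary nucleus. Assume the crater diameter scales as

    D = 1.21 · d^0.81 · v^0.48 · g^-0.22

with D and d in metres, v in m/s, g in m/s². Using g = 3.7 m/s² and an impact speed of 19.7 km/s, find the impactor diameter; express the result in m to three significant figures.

Rearranging for d: d = [D / (1.21 · 19700^0.48 · 3.7^-0.22)]^(1/0.81).
D = 6180 m.
19700^0.48 = 115.2
3.7^-0.22 = 0.7499
Denominator = 1.21 × 115.2 × 0.7499 = 104.5
D / 104.5 = 6180 / 104.5 = 59.14
d = 59.14^(1/0.81) = 59.14^1.2346 = 154.0 m

d ≈ 154 m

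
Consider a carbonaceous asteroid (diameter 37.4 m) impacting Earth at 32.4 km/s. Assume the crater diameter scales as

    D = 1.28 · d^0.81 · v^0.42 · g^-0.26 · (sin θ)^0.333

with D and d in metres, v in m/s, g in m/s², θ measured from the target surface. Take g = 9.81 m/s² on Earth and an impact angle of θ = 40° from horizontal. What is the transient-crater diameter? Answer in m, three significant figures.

In SI units: v = 32400 m/s.
d^0.81 = 37.4^0.81 = 18.79
v^0.42 = 32400^0.42 = 78.42
g^-0.26 = 9.81^-0.26 = 0.5523
(sin 40°)^0.333 = 0.6428^0.333 = 0.8632
D = 1.28 × 18.79 × 78.42 × 0.5523 × 0.8632 = 899.2 m

D ≈ 899 m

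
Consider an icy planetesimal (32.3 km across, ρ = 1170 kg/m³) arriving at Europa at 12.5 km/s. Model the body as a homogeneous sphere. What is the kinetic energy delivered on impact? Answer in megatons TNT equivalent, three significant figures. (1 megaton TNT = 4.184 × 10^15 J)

d = 32300 m; v = 12500 m/s.
Mass m = (π/6) ρ d³ = (π/6) × 1170 × (32300)³ = 2.064 × 10^16 kg
E = ½ m v² = 0.5 × 2.064 × 10^16 × (12500)² = 1.612 × 10^24 J
   = 1.612 × 10^24 / 4.184×10^15 = 3.853 × 10^8 Mt

E ≈ 3.85 × 10^8 Mt TNT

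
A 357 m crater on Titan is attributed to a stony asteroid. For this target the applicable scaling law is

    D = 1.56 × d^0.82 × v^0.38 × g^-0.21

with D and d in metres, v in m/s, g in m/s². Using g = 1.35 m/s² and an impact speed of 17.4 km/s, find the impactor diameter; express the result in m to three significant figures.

Rearranging for d: d = [D / (1.56 · 17400^0.38 · 1.35^-0.21)]^(1/0.82).
17400^0.38 = 40.87
1.35^-0.21 = 0.9389
Denominator = 1.56 × 40.87 × 0.9389 = 59.86
D / 59.86 = 357 / 59.86 = 5.964
d = 5.964^(1/0.82) = 5.964^1.2195 = 8.826 m

d ≈ 8.83 m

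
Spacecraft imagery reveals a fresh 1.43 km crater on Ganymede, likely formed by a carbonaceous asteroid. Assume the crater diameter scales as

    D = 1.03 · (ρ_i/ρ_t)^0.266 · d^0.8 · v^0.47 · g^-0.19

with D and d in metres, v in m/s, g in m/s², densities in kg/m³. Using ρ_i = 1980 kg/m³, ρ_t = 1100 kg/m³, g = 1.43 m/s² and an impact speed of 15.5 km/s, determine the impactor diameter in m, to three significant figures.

d ≈ 26.2 m

Rearranging for d: d = [D / (1.03 · (1980/1100)^0.266 · 15500^0.47 · 1.43^-0.19)]^(1/0.8).
D = 1430 m.
(1980/1100)^0.266 = 1.169
15500^0.47 = 93.21
1.43^-0.19 = 0.9343
Denominator = 1.03 × 1.169 × 93.21 × 0.9343 = 104.9
D / 104.9 = 1430 / 104.9 = 13.63
d = 13.63^(1/0.8) = 13.63^1.25 = 26.19 m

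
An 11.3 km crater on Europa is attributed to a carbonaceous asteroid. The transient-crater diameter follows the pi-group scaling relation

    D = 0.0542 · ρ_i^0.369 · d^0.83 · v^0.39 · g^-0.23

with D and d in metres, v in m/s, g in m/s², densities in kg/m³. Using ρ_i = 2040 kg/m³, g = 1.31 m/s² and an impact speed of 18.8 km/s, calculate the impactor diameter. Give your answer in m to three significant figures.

d ≈ 915 m

Rearranging for d: d = [D / (0.0542 · 2040^0.369 · 18800^0.39 · 1.31^-0.23)]^(1/0.83).
D = 11300 m.
2040^0.369 = 16.64
18800^0.39 = 46.44
1.31^-0.23 = 0.9398
Denominator = 0.0542 × 16.64 × 46.44 × 0.9398 = 39.36
D / 39.36 = 11300 / 39.36 = 287.1
d = 287.1^(1/0.83) = 287.1^1.2048 = 915.0 m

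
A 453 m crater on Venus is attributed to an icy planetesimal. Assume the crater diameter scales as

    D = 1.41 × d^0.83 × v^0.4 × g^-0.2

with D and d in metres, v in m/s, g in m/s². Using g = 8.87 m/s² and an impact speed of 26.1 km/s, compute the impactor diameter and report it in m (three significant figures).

Rearranging for d: d = [D / (1.41 · 26100^0.4 · 8.87^-0.2)]^(1/0.83).
26100^0.4 = 58.43
8.87^-0.2 = 0.6463
Denominator = 1.41 × 58.43 × 0.6463 = 53.25
D / 53.25 = 453 / 53.25 = 8.507
d = 8.507^(1/0.83) = 8.507^1.2048 = 13.19 m

d ≈ 13.2 m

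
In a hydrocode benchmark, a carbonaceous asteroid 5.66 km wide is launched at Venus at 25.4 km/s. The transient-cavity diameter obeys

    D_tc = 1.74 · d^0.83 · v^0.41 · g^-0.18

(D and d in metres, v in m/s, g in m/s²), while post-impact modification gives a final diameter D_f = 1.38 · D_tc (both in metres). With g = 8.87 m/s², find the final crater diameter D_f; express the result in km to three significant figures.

In SI: d = 5660 m, v = 25400 m/s.
d^0.83 = 5660^0.83 = 1303
v^0.41 = 25400^0.41 = 63.97
g^-0.18 = 8.87^-0.18 = 0.6751
D_tc = 1.74 × 1303 × 63.97 × 0.6751 = 97910 m
D_f = 1.38 × 97910 = 1.351 × 10^5 m
     = 135.1 km

D_f ≈ 135 km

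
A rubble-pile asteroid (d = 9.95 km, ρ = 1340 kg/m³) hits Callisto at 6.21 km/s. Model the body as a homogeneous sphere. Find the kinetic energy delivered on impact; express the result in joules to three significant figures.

d = 9950 m; v = 6210 m/s.
Mass m = (π/6) ρ d³ = (π/6) × 1340 × (9950)³ = 6.912 × 10^14 kg
E = ½ m v² = 0.5 × 6.912 × 10^14 × (6210)² = 1.333 × 10^22 J

E ≈ 1.33 × 10^22 J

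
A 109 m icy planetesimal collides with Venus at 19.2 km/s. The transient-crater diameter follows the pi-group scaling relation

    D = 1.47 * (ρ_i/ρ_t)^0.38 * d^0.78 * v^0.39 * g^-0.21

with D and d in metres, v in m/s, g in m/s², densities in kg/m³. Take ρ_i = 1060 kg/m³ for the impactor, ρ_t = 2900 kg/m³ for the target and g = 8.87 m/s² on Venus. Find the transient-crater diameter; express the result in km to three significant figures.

D ≈ 1.15 km

In SI units: v = 19200 m/s.
(ρ_i/ρ_t)^0.38 = (1060/2900)^0.38 = 0.6822
d^0.78 = 109^0.78 = 38.83
v^0.39 = 19200^0.39 = 46.83
g^-0.21 = 8.87^-0.21 = 0.6323
D = 1.47 × 0.6822 × 38.83 × 46.83 × 0.6323 = 1153 m
   = 1.153 km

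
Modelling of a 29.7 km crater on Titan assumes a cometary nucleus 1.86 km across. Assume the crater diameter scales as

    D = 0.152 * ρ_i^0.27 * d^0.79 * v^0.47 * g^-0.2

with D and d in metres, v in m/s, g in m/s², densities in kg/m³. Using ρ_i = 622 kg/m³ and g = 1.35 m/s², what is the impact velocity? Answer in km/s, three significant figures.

v ≈ 16.3 km/s

Rearranging for v: v = [D / (0.152 · 622^0.27 · 1860^0.79 · 1.35^-0.2)]^(1/0.47).
D = 29700 m.
622^0.27 = 5.680
1860^0.79 = 382.8
1.35^-0.2 = 0.9417
Denominator = 0.152 × 5.680 × 382.8 × 0.9417 = 311.2
D / 311.2 = 29700 / 311.2 = 95.44
v = 95.44^(1/0.47) = 95.44^2.1277 = 16303 m/s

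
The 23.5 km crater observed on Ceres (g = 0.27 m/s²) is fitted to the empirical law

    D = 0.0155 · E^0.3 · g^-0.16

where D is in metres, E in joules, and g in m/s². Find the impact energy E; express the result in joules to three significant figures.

E ≈ 1.99 × 10^20 J

Rearranging: E = [D / (0.0155 · g^-0.16)]^(1/0.3).
D = 23500 m.
g^-0.16 = 0.27^-0.16 = 1.233
D / (0.0155 × 1.233) = 23500 / (0.01911) = 1.230 × 10^6
E = (1.230 × 10^6)^3.3333 = 1.993 × 10^20 J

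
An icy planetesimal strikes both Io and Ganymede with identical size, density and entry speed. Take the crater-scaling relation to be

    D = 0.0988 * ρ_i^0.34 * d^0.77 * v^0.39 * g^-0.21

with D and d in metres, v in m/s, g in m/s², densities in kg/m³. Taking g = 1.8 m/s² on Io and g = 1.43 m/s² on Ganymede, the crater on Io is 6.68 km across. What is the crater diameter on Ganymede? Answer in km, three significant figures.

All impactor-dependent factors cancel in the ratio, leaving D_Ganymede/D_Io = (g_Ganymede/g_Io)^-0.21.
(1.43/1.8)^-0.21 = 0.7944^-0.21 = 1.050
D_Ganymede = 1.050 × 6.68 km = 7.01 km

D ≈ 7.01 km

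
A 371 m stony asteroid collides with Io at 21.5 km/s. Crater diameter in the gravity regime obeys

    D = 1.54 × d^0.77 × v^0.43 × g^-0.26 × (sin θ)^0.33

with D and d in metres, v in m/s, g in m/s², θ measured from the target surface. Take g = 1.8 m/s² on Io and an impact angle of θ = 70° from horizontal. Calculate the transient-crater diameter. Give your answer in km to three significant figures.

D ≈ 8.99 km

In SI units: v = 21500 m/s.
d^0.77 = 371^0.77 = 95.15
v^0.43 = 21500^0.43 = 72.94
g^-0.26 = 1.8^-0.26 = 0.8583
(sin 70°)^0.33 = 0.9397^0.33 = 0.9797
D = 1.54 × 95.15 × 72.94 × 0.8583 × 0.9797 = 8987 m
   = 8.987 km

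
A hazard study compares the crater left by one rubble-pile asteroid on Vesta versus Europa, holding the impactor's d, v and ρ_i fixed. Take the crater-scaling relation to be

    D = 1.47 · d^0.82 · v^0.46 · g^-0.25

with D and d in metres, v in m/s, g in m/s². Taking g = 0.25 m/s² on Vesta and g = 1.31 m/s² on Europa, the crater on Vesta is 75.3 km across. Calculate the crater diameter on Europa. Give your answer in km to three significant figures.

All impactor-dependent factors cancel in the ratio, leaving D_Europa/D_Vesta = (g_Europa/g_Vesta)^-0.25.
(1.31/0.25)^-0.25 = 5.240^-0.25 = 0.6609
D_Europa = 0.6609 × 75.3 km = 49.8 km

D ≈ 49.8 km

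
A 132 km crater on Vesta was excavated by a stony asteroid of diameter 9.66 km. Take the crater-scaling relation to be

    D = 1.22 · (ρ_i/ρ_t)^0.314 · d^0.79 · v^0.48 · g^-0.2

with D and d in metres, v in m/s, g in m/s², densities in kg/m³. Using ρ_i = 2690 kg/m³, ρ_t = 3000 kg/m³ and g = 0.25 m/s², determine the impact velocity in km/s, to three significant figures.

v ≈ 5.12 km/s

Rearranging for v: v = [D / (1.22 · (2690/3000)^0.314 · 9660^0.79 · 0.25^-0.2)]^(1/0.48).
D = 132000 m.
(2690/3000)^0.314 = 0.9663
9660^0.79 = 1406
0.25^-0.2 = 1.320
Denominator = 1.22 × 0.9663 × 1406 × 1.320 = 2188
D / 2188 = 132000 / 2188 = 60.33
v = 60.33^(1/0.48) = 60.33^2.0833 = 5121 m/s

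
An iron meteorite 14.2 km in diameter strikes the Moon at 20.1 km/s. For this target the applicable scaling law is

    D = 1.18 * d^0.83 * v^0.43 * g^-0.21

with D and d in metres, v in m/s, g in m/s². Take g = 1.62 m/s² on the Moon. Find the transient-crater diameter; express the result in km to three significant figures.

D ≈ 211 km

In SI units: d = 14200 m, v = 20100 m/s.
d^0.83 = 14200^0.83 = 2795
v^0.43 = 20100^0.43 = 70.86
g^-0.21 = 1.62^-0.21 = 0.9037
D = 1.18 × 2795 × 70.86 × 0.9037 = 2.112 × 10^5 m
   = 211.2 km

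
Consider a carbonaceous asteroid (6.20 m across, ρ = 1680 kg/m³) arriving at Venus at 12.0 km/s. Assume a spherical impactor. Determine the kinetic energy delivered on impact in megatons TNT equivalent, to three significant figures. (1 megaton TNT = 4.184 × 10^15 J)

E ≈ 3.61 × 10^-3 Mt TNT

v = 12000 m/s.
Mass m = (π/6) ρ d³ = (π/6) × 1680 × (6.2)³ = 2.096 × 10^5 kg
E = ½ m v² = 0.5 × 2.096 × 10^5 × (12000)² = 1.509 × 10^13 J
   = 1.509 × 10^13 / 4.184×10^15 = 3.607 × 10^-3 Mt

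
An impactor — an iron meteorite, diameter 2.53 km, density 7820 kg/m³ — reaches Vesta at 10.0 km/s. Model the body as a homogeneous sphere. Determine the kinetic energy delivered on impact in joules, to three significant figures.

d = 2530 m; v = 10000 m/s.
Mass m = (π/6) ρ d³ = (π/6) × 7820 × (2530)³ = 6.631 × 10^13 kg
E = ½ m v² = 0.5 × 6.631 × 10^13 × (10000)² = 3.316 × 10^21 J

E ≈ 3.32 × 10^21 J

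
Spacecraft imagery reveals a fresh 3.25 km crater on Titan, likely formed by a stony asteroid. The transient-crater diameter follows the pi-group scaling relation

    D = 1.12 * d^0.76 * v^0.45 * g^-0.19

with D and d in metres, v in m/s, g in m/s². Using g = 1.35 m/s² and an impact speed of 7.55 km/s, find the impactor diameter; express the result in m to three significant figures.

Rearranging for d: d = [D / (1.12 · 7550^0.45 · 1.35^-0.19)]^(1/0.76).
D = 3250 m.
7550^0.45 = 55.60
1.35^-0.19 = 0.9446
Denominator = 1.12 × 55.60 × 0.9446 = 58.82
D / 58.82 = 3250 / 58.82 = 55.25
d = 55.25^(1/0.76) = 55.25^1.3158 = 196.1 m

d ≈ 196 m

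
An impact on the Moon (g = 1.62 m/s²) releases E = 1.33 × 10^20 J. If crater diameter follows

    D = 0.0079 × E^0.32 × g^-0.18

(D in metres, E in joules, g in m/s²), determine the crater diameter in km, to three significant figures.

D ≈ 19.9 km

E^0.32 = (1.33 × 10^20)^0.32 = 2.752 × 10^6
g^-0.18 = 1.62^-0.18 = 0.9168
D = 0.0079 × 2.752 × 10^6 × 0.9168 = 19932 m
   = 19.93 km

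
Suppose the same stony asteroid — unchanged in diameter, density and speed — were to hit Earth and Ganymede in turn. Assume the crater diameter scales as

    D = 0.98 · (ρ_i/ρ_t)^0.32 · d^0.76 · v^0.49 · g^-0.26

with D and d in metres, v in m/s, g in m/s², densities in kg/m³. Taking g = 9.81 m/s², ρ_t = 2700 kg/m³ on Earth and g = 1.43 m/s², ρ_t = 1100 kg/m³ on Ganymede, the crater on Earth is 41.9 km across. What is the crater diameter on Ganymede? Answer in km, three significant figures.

D ≈ 92.1 km

The impactor-only factors (d, v, ρ_i) cancel in the ratio, leaving D_Ganymede/D_Earth = (g_Ganymede/g_Earth)^-0.26 · (ρ_t,Earth/ρ_t,Ganymede)^0.32.
(1.43/9.81)^-0.26 = 0.1458^-0.26 = 1.650
(2700/1100)^0.32 = 2.455^0.32 = 1.333
Ratio = 1.650 × 1.333 = 2.199
D_Ganymede = 2.199 × 41.9 km = 92.1 km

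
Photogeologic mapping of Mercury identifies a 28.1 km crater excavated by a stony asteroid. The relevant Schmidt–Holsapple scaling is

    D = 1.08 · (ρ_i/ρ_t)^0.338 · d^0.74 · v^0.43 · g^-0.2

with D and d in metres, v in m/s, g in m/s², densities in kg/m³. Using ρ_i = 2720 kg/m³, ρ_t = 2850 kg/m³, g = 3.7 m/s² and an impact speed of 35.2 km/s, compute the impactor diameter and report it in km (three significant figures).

Rearranging for d: d = [D / (1.08 · (2720/2850)^0.338 · 35200^0.43 · 3.7^-0.2)]^(1/0.74).
D = 28100 m.
(2720/2850)^0.338 = 0.9843
35200^0.43 = 90.16
3.7^-0.2 = 0.7698
Denominator = 1.08 × 0.9843 × 90.16 × 0.7698 = 73.78
D / 73.78 = 28100 / 73.78 = 380.9
d = 380.9^(1/0.74) = 380.9^1.3514 = 3074 m

d ≈ 3.07 km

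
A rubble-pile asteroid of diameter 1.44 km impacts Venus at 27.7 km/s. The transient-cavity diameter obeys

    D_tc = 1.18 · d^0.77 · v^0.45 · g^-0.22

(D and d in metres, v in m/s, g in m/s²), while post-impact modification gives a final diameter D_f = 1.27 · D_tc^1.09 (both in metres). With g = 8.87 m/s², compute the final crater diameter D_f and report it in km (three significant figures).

D_f ≈ 60.9 km

In SI: d = 1440 m, v = 27700 m/s.
d^0.77 = 1440^0.77 = 270.4
v^0.45 = 27700^0.45 = 99.80
g^-0.22 = 8.87^-0.22 = 0.6187
D_tc = 1.18 × 270.4 × 99.80 × 0.6187 = 19700 m
D_f = 1.27 × (19700)^1.09 = 60922 m
     = 60.92 km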